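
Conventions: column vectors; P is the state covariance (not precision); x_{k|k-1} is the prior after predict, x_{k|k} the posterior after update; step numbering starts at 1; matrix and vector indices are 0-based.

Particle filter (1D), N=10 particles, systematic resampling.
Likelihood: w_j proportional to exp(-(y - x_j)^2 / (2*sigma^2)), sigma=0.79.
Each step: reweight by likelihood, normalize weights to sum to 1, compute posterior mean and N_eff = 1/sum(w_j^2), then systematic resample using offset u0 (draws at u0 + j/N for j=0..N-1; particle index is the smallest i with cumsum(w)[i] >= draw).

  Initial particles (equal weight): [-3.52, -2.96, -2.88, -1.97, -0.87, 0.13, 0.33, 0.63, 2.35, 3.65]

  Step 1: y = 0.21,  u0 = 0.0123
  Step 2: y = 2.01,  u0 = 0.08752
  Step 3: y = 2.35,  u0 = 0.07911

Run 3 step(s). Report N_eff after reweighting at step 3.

step 1: w=[0.0000, 0.0001, 0.0001, 0.0067, 0.1193, 0.3021, 0.3002, 0.2637, 0.0077, 0.0000]  mean=0.2049  Neff=3.7702  idx=[4, 4, 5, 5, 5, 6, 6, 6, 7, 7]
step 2: w=[0.0014, 0.0014, 0.0636, 0.0636, 0.0636, 0.1124, 0.1124, 0.1124, 0.2346, 0.2346]  mean=0.4293  Neff=6.2452  idx=[3, 4, 5, 6, 7, 8, 8, 9, 9, 9]
step 3: w=[0.0311, 0.0311, 0.0614, 0.0614, 0.0614, 0.1507, 0.1507, 0.1507, 0.1507, 0.1507]  mean=0.5437  Neff=7.8834  idx=[2, 3, 5, 5, 6, 7, 7, 8, 9, 9]

N_eff = 7.8834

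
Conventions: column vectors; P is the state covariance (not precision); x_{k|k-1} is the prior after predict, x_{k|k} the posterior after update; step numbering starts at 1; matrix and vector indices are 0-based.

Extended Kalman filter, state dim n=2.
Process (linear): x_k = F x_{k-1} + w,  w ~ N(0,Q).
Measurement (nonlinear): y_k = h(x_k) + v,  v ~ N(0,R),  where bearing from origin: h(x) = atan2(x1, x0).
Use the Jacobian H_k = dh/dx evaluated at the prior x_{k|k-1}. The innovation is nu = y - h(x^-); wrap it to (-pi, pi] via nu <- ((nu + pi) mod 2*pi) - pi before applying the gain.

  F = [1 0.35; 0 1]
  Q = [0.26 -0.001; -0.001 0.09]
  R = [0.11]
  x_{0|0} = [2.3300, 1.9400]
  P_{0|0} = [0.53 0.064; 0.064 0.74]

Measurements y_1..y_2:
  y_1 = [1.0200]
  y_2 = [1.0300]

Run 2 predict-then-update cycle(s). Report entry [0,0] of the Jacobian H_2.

H_jac[0,0] = -0.1250

step 1: x^-=[3.0090, 1.9400]  P^-=[0.9254 0.3220; 0.3220 0.8300]  H_jac=[-0.1514 0.2348]  S=[0.1541]  K=[-0.4185; 0.9484]  nu=[0.4473]  x^+=[2.8218, 2.3643]  P^+=[0.8985 0.3832; 0.3832 0.6914]
step 2: x^-=[3.6493, 2.3643]  P^-=[1.5114 0.6242; 0.6242 0.7814]  H_jac=[-0.1250 0.1930]  S=[0.1326]  K=[-0.5167; 0.5488]  nu=[0.4551]  x^+=[3.4141, 2.6140]  P^+=[1.4760 0.6618; 0.6618 0.7415]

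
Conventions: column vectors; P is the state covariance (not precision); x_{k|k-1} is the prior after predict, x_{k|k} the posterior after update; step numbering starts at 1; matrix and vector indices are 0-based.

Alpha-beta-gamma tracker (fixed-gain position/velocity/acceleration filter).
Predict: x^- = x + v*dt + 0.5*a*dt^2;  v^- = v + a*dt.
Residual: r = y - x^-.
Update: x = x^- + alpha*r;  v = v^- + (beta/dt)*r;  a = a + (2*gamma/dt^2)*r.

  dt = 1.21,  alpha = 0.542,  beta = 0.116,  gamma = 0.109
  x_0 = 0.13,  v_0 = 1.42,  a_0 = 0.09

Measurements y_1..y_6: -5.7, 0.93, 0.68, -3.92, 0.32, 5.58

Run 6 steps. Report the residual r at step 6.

step 1: x_pred=1.9141  r=-7.6141  x^+=-2.2127  v^+=0.7990  a^+=-1.0437
step 2: x_pred=-2.0101  r=2.9401  x^+=-0.4165  v^+=-0.1821  a^+=-0.6059
step 3: x_pred=-1.0805  r=1.7605  x^+=-0.1263  v^+=-0.7465  a^+=-0.3438
step 4: x_pred=-1.2813  r=-2.6387  x^+=-2.7115  v^+=-1.4155  a^+=-0.7367
step 5: x_pred=-4.9635  r=5.2835  x^+=-2.0999  v^+=-1.8004  a^+=0.0500
step 6: x_pred=-4.2418  r=9.8218  x^+=1.0816  v^+=-0.7983  a^+=1.5124

resid = 9.8218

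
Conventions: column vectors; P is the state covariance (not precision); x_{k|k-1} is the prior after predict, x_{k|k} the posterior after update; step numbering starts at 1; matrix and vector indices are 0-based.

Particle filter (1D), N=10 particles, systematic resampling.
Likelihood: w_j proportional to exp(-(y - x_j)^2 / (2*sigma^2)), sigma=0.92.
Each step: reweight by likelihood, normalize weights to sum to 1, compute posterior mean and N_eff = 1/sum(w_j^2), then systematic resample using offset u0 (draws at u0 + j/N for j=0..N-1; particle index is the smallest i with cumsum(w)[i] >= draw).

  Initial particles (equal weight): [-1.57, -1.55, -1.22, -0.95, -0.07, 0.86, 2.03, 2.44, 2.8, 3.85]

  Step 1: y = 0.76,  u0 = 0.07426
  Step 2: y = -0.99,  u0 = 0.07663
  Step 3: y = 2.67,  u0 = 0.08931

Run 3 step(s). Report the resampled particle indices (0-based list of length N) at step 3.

step 1: w=[0.0151, 0.0159, 0.0368, 0.0663, 0.2481, 0.3705, 0.1437, 0.0704, 0.0319, 0.0013]  mean=0.7029  Neff=4.3159  idx=[3, 4, 4, 4, 5, 5, 5, 6, 6, 8]
step 2: w=[0.3098, 0.1881, 0.1881, 0.1881, 0.0411, 0.0411, 0.0411, 0.0014, 0.0014, 0.0001]  mean=-0.2219  Neff=4.8284  idx=[0, 0, 0, 1, 1, 2, 2, 3, 4, 6]
step 3: w=[0.0012, 0.0012, 0.0012, 0.0339, 0.0339, 0.0339, 0.0339, 0.0339, 0.4133, 0.4133]  mean=0.6954  Neff=2.8786  idx=[5, 8, 8, 8, 8, 9, 9, 9, 9, 9]

resampled_idx = [5, 8, 8, 8, 8, 9, 9, 9, 9, 9]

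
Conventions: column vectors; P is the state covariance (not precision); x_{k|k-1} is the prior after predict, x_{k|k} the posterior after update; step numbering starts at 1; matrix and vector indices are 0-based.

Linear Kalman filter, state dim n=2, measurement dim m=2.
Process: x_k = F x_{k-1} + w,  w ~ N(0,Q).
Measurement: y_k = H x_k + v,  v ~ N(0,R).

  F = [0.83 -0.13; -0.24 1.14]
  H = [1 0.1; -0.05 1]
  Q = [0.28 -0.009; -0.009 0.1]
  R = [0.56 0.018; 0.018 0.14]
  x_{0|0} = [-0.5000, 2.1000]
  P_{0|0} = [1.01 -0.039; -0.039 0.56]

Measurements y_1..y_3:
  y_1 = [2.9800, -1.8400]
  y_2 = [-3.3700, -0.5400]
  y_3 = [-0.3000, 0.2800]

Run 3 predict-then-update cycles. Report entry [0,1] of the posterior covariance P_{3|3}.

P_post[0,1] = -0.0078

step 1: x^-=[-0.6880, 2.5140]  P^-=[0.9937 -0.3313; -0.3313 0.9073]  S=[1.4965 -0.2706; -0.2706 1.0829]  K=[0.6056 -0.2005; -0.0068 0.8514]  nu=[3.4166, -4.3884]  x^+=[2.2609, -1.2456]  P^+=[0.3356 -0.0004; -0.0004 0.1191]
step 2: x^-=[2.0385, -1.9627]  P^-=[0.5133 -0.0939; -0.0939 0.2743]  S=[1.0572 -0.0736; -0.0736 0.4249]  K=[0.4626 -0.2011; -0.0173 0.6535]  nu=[-5.2123, 1.5246]  x^+=[-0.6793, -0.8760]  P^+=[0.2561 -0.0070; -0.0070 0.0908]
step 3: x^-=[-0.4499, -0.8357]  P^-=[0.4595 -0.0803; -0.0803 0.2366]  S=[1.0058 -0.0613; -0.0613 0.3858]  K=[0.4368 -0.1985; -0.0185 0.6208]  nu=[0.2335, 1.0932]  x^+=[-0.5649, -0.1614]  P^+=[0.2418 -0.0078; -0.0078 0.0862]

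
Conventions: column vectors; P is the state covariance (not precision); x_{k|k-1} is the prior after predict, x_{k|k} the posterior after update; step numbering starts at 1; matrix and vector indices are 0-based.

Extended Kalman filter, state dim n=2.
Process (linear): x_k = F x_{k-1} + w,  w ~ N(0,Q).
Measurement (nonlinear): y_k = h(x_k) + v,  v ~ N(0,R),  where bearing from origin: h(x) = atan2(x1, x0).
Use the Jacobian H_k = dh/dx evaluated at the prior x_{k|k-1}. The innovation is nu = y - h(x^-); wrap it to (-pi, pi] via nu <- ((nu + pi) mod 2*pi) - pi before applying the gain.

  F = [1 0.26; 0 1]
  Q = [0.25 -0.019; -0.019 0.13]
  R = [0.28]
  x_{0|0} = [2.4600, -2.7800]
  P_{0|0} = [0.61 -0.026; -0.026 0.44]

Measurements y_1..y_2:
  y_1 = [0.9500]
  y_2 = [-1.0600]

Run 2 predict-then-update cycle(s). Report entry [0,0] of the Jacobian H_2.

H_jac[0,0] = 0.2009

step 1: x^-=[1.7372, -2.7800]  P^-=[0.8762 0.0694; 0.0694 0.5700]  H_jac=[0.2587 0.1617]  S=[0.3593]  K=[0.6620; 0.3064]  nu=[1.9623]  x^+=[3.0363, -2.1788]  P^+=[0.7187 -0.0035; -0.0035 0.5363]
step 2: x^-=[2.4698, -2.1788]  P^-=[1.0032 0.1169; 0.1169 0.6663]  H_jac=[0.2009 0.2277]  S=[0.3657]  K=[0.6238; 0.4790]  nu=[-0.3371]  x^+=[2.2595, -2.3403]  P^+=[0.8609 0.0077; 0.0077 0.5823]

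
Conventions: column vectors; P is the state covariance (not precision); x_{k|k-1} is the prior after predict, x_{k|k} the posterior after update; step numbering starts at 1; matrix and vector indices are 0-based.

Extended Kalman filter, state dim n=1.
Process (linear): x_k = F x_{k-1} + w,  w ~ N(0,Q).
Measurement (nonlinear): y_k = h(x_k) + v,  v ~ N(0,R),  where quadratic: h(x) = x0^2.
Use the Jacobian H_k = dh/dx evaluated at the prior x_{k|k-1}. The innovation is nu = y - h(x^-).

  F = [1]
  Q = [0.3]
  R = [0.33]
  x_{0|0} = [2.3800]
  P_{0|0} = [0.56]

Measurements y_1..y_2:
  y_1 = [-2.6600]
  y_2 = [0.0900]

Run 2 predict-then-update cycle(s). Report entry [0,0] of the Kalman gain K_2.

K[0,0] = 0.4727

step 1: x^-=[2.3800]  P^-=[0.8600]  H_jac=[4.7600]  S=[19.8155]  K=[0.2066]  nu=[-8.3244]  x^+=[0.6603]  P^+=[0.0143]
step 2: x^-=[0.6603]  P^-=[0.3143]  H_jac=[1.3206]  S=[0.8782]  K=[0.4727]  nu=[-0.3460]  x^+=[0.4968]  P^+=[0.1181]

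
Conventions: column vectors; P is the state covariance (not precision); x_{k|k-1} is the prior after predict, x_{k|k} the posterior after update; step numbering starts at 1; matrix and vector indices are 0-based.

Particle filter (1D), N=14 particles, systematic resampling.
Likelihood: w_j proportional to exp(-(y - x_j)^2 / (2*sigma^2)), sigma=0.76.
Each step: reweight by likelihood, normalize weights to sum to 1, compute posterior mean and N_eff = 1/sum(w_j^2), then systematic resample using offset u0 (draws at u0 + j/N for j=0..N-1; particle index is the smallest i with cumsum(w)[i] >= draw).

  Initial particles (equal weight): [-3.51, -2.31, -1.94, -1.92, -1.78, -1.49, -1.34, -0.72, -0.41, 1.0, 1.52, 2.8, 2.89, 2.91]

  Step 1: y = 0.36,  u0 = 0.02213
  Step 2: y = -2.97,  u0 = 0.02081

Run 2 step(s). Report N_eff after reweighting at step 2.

step 1: w=[0.0000, 0.0010, 0.0047, 0.0051, 0.0088, 0.0239, 0.0378, 0.1682, 0.2764, 0.3239, 0.1441, 0.0027, 0.0018, 0.0017]  mean=0.2028  Neff=4.3012  idx=[5, 7, 7, 7, 8, 8, 8, 8, 9, 9, 9, 9, 10, 10]
step 2: w=[0.7456, 0.0620, 0.0620, 0.0620, 0.0171, 0.0171, 0.0171, 0.0171, 0.0000, 0.0000, 0.0000, 0.0000, 0.0000, 0.0000]  mean=-1.2729  Neff=1.7588  idx=[0, 0, 0, 0, 0, 0, 0, 0, 0, 0, 0, 1, 3, 5]

N_eff = 1.7588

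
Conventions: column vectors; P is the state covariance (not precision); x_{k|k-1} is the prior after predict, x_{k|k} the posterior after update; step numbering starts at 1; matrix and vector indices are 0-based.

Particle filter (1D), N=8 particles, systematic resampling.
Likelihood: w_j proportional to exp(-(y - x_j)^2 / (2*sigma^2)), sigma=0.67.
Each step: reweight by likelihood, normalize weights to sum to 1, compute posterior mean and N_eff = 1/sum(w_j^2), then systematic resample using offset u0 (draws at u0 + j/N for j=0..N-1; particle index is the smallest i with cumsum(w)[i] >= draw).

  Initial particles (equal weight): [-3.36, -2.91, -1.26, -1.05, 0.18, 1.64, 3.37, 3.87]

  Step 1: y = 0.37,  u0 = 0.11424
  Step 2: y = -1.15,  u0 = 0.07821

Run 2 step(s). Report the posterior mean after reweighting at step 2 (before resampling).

post_mean = -0.4861

step 1: w=[0.0000, 0.0000, 0.0404, 0.0824, 0.7480, 0.1292, 0.0000, 0.0000]  mean=0.2092  Neff=1.7105  idx=[3, 4, 4, 4, 4, 4, 4, 5]
step 2: w=[0.5417, 0.0764, 0.0764, 0.0764, 0.0764, 0.0764, 0.0764, 0.0001]  mean=-0.4861  Neff=3.0448  idx=[0, 0, 0, 0, 1, 3, 4, 6]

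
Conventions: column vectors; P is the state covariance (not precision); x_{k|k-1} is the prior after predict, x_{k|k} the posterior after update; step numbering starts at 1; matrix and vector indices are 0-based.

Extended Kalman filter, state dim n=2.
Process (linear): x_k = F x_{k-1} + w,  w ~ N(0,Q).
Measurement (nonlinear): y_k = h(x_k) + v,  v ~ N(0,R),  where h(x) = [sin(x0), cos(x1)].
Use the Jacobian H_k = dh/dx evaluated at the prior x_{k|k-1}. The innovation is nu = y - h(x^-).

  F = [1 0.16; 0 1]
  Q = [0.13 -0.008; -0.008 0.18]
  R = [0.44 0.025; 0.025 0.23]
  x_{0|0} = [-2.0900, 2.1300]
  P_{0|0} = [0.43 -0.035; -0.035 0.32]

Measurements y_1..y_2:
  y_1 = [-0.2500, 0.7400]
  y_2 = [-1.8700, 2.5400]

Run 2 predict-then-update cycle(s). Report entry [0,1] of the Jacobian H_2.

H_jac[0,1] = 0.0000

step 1: x^-=[-1.7492, 2.1300]  P^-=[0.5570 0.0082; 0.0082 0.5000]  H_jac=[-0.1775 0.0000; 0.0000 -0.8477]  S=[0.4575 0.0262; 0.0262 0.5893]  K=[-0.2159 -0.0022; 0.0382 -0.7209]  nu=[0.7341, 1.2705]  x^+=[-1.9105, 1.2420]  P^+=[0.5356 0.0070; 0.0070 0.1945]
step 2: x^-=[-1.7118, 1.2420]  P^-=[0.6728 0.0301; 0.0301 0.3745]  H_jac=[-0.1405 0.0000; 0.0000 -0.9464]  S=[0.4533 0.0290; 0.0290 0.5655]  K=[-0.2060 -0.0398; 0.0309 -0.6284]  nu=[-0.8799, 2.2171]  x^+=[-1.6187, -0.1784]  P^+=[0.6522 0.0151; 0.0151 0.1519]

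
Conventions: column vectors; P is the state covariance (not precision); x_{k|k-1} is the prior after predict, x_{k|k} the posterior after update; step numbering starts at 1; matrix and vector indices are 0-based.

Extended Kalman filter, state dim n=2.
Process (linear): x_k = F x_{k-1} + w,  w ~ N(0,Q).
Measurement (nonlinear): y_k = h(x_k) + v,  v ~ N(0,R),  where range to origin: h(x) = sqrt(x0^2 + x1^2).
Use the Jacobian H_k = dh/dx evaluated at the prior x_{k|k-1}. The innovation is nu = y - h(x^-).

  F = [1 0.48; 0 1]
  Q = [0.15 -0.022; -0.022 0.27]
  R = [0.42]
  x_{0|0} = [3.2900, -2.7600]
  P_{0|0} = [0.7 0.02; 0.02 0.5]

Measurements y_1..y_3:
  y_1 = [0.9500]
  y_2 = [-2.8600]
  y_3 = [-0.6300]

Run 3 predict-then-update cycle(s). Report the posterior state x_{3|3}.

step 1: x^-=[1.9652, -2.7600]  P^-=[0.9844 0.2380; 0.2380 0.7700]  H_jac=[0.5800 -0.8146]  S=[1.0372]  K=[0.3636; -0.4716]  nu=[-2.4382]  x^+=[1.0788, -1.6101]  P^+=[0.8473 0.4159; 0.4159 0.5393]
step 2: x^-=[0.3059, -1.6101]  P^-=[1.5208 0.6527; 0.6527 0.8093]  H_jac=[0.1867 -0.9824]  S=[1.0147]  K=[-0.3522; -0.6635]  nu=[-4.4989]  x^+=[1.8903, 1.3748]  P^+=[1.3949 0.4156; 0.4156 0.3626]
step 3: x^-=[2.5502, 1.3748]  P^-=[2.0275 0.5677; 0.5677 0.6326]  H_jac=[0.8802 0.4745]  S=[2.6076]  K=[0.7877; 0.3068]  nu=[-3.5272]  x^+=[-0.2282, 0.2928]  P^+=[0.4095 -0.0624; -0.0624 0.3873]

x_post = [-0.2282, 0.2928]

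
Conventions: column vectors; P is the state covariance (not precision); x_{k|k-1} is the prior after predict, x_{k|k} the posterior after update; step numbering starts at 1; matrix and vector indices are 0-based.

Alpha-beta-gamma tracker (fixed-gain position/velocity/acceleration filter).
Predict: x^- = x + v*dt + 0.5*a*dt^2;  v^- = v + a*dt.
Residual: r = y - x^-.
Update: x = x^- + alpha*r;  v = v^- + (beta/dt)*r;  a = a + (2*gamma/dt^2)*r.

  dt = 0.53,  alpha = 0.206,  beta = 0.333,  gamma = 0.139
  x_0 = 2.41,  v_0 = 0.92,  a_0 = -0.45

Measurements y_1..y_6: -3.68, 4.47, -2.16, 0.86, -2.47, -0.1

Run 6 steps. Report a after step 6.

step 1: x_pred=2.8344  r=-6.5144  x^+=1.4924  v^+=-3.4115  a^+=-6.8971
step 2: x_pred=-1.2844  r=5.7544  x^+=-0.0990  v^+=-3.4515  a^+=-1.2022
step 3: x_pred=-2.0971  r=-0.0629  x^+=-2.1101  v^+=-4.1282  a^+=-1.2644
step 4: x_pred=-4.4756  r=5.3356  x^+=-3.3765  v^+=-1.4460  a^+=4.0161
step 5: x_pred=-3.5788  r=1.1088  x^+=-3.3504  v^+=1.3792  a^+=5.1134
step 6: x_pred=-1.9012  r=1.8012  x^+=-1.5301  v^+=5.2210  a^+=6.8960

a_post = 6.8960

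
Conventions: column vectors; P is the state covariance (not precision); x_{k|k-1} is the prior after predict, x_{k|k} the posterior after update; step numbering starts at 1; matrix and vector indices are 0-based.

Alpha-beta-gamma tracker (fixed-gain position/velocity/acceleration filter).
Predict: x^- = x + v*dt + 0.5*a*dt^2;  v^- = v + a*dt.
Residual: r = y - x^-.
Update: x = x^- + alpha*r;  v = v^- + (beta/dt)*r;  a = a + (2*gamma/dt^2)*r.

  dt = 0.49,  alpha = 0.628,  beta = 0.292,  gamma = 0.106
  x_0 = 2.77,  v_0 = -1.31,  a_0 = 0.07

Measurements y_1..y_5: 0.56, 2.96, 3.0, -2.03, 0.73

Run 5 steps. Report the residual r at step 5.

step 1: x_pred=2.1365  r=-1.5765  x^+=1.1465  v^+=-2.2152  a^+=-1.3220
step 2: x_pred=-0.0977  r=3.0577  x^+=1.8225  v^+=-1.0408  a^+=1.3778
step 3: x_pred=1.4780  r=1.5220  x^+=2.4338  v^+=0.5413  a^+=2.7217
step 4: x_pred=3.0258  r=-5.0558  x^+=-0.1492  v^+=-1.1379  a^+=-1.7423
step 5: x_pred=-0.9160  r=1.6460  x^+=0.1177  v^+=-1.0107  a^+=-0.2890

resid = 1.6460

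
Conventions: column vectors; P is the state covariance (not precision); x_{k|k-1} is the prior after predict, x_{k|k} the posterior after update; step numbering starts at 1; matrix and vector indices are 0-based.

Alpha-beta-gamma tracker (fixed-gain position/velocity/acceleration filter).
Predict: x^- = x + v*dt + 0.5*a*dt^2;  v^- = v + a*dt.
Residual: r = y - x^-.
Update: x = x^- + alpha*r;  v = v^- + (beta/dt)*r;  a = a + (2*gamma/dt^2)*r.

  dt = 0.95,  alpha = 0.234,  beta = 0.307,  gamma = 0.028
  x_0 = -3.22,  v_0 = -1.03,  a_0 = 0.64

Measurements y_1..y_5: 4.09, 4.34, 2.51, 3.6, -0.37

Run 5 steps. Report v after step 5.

v_post = 0.0727

step 1: x_pred=-3.9097  r=7.9997  x^+=-2.0378  v^+=2.1632  a^+=1.1364
step 2: x_pred=0.5300  r=3.8100  x^+=1.4216  v^+=4.4739  a^+=1.3728
step 3: x_pred=6.2913  r=-3.7813  x^+=5.4065  v^+=4.5561  a^+=1.1382
step 4: x_pred=10.2484  r=-6.6484  x^+=8.6927  v^+=3.4889  a^+=0.7256
step 5: x_pred=12.3346  r=-12.7046  x^+=9.3617  v^+=0.0727  a^+=-0.0627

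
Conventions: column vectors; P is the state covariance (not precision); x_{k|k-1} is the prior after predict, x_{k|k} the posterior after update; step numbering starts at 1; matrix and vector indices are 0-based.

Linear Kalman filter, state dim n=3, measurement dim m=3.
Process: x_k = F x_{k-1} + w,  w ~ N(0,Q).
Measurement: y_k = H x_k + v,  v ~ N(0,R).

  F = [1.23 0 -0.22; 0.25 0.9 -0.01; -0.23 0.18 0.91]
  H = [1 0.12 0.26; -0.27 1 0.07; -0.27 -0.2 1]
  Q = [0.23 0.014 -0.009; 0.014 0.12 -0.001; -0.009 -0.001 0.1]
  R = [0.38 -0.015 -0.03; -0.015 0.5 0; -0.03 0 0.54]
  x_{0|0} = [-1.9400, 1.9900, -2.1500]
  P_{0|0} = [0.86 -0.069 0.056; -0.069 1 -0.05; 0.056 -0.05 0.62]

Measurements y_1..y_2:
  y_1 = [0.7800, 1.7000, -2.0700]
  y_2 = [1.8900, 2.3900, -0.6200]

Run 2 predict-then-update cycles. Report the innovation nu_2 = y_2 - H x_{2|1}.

innov = [1.1769, 0.8555, 1.0269]

step 1: x^-=[-1.9132, 1.3275, -1.1521]  P^-=[1.5308 0.2096 -0.3242; 0.2096 0.9534 0.0891; -0.3242 0.0891 0.6572]  S=[1.8562 -0.0752 -0.6394; -0.0752 1.4798 0.1032; -0.6394 0.1032 1.5090]  K=[0.7180 -0.1022 -0.2053; 0.1891 0.6246 -0.0674; 0.1067 0.1197 0.5188]  nu=[2.8334, -0.0634, -1.1690]  x^+=[0.3676, 1.9025, -1.4638]  P^+=[0.2910 0.0202 -0.0498; 0.0202 0.3131 0.0260; -0.0498 0.0260 0.2687]
step 2: x^-=[0.7741, 1.8188, -1.0741]  P^-=[0.7103 0.1246 -0.1999; 0.1246 0.4007 0.0371; -0.1999 0.0371 0.3757]  S=[1.0497 -0.0213 -0.3460; -0.0213 0.8997 0.0653; -0.3460 0.0653 1.0901]  K=[0.5756 -0.0624 -0.1957; 0.1683 0.4178 -0.0420; 0.0386 0.1028 0.3935]  nu=[1.1769, 0.8555, 1.0269]  x^+=[1.1972, 2.3312, -0.5367]  P^+=[0.2362 0.0277 -0.0537; 0.0277 0.2123 0.0222; -0.0537 0.0222 0.2013]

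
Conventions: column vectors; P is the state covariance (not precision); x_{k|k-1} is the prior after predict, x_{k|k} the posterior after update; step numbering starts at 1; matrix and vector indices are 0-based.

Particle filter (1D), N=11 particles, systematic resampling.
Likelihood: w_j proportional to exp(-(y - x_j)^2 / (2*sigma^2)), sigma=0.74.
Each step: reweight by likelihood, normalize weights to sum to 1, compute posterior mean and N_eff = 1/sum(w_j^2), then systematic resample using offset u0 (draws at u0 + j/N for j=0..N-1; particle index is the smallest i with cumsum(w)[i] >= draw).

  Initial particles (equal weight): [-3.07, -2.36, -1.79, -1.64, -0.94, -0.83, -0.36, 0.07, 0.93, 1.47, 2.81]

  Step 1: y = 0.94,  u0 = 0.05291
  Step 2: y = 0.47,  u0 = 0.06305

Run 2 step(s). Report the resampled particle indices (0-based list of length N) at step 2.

resampled_idx = [0, 1, 2, 3, 4, 5, 5, 6, 7, 8, 10]

step 1: w=[0.0000, 0.0000, 0.0004, 0.0009, 0.0151, 0.0218, 0.0813, 0.1905, 0.3802, 0.2942, 0.0156]  mean=0.7796  Neff=3.6366  idx=[6, 7, 7, 8, 8, 8, 8, 8, 9, 9, 9]
step 2: w=[0.0703, 0.1139, 0.1139, 0.1087, 0.1087, 0.1087, 0.1087, 0.1087, 0.0529, 0.0529, 0.0529]  mean=0.7291  Neff=10.1728  idx=[0, 1, 2, 3, 4, 5, 5, 6, 7, 8, 10]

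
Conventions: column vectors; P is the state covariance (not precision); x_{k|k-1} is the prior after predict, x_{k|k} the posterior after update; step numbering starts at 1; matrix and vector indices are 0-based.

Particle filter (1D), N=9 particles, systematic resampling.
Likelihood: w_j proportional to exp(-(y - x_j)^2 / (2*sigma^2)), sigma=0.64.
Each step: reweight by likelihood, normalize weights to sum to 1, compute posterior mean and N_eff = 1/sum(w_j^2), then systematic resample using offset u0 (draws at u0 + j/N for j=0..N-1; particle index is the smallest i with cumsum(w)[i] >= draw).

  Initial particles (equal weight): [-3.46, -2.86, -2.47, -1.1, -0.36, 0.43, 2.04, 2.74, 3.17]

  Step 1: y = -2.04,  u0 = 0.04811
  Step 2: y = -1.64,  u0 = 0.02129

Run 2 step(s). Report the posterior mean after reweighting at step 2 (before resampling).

step 1: w=[0.0503, 0.2595, 0.4705, 0.2005, 0.0188, 0.0003, 0.0000, 0.0000, 0.0000]  mean=-2.3056  Neff=3.0136  idx=[0, 1, 1, 2, 2, 2, 2, 3, 3]
step 2: w=[0.0051, 0.0469, 0.0469, 0.1243, 0.1243, 0.1243, 0.1243, 0.2019, 0.2019]  mean=-1.9582  Neff=6.7651  idx=[1, 3, 4, 5, 5, 6, 7, 8, 8]

post_mean = -1.9582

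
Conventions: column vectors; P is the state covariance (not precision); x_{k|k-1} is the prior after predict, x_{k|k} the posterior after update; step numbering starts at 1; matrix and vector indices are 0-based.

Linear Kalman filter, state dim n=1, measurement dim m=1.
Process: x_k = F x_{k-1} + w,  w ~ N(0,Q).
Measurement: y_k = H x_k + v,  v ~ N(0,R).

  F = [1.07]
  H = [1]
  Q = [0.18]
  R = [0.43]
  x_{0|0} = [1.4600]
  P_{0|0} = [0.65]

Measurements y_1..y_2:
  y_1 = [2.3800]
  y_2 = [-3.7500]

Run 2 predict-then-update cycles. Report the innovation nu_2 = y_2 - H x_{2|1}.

step 1: x^-=[1.5622]  P^-=[0.9242]  S=[1.3542]  K=[0.6825]  nu=[0.8178]  x^+=[2.1203]  P^+=[0.2935]
step 2: x^-=[2.2687]  P^-=[0.5160]  S=[0.9460]  K=[0.5454]  nu=[-6.0187]  x^+=[-1.0142]  P^+=[0.2345]

innov = [-6.0187]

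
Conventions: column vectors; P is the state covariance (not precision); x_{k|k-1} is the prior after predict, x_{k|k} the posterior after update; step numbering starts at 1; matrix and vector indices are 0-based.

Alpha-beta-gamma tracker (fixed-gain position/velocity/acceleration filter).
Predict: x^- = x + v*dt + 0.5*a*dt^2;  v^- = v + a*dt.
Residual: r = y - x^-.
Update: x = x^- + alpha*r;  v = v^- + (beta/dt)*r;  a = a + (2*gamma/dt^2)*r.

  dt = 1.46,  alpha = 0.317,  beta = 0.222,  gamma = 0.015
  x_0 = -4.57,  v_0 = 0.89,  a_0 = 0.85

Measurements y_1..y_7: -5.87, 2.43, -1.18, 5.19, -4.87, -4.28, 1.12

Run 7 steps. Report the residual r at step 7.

resid = -5.4892

step 1: x_pred=-2.3647  r=-3.5053  x^+=-3.4759  v^+=1.5980  a^+=0.8007
step 2: x_pred=-0.2894  r=2.7194  x^+=0.5726  v^+=3.1805  a^+=0.8389
step 3: x_pred=6.1103  r=-7.2903  x^+=3.7992  v^+=3.2968  a^+=0.7363
step 4: x_pred=9.3974  r=-4.2074  x^+=8.0636  v^+=3.7321  a^+=0.6771
step 5: x_pred=14.2342  r=-19.1042  x^+=8.1782  v^+=1.8158  a^+=0.4083
step 6: x_pred=11.2644  r=-15.5444  x^+=6.3368  v^+=0.0483  a^+=0.1895
step 7: x_pred=6.6092  r=-5.4892  x^+=4.8691  v^+=-0.5098  a^+=0.1122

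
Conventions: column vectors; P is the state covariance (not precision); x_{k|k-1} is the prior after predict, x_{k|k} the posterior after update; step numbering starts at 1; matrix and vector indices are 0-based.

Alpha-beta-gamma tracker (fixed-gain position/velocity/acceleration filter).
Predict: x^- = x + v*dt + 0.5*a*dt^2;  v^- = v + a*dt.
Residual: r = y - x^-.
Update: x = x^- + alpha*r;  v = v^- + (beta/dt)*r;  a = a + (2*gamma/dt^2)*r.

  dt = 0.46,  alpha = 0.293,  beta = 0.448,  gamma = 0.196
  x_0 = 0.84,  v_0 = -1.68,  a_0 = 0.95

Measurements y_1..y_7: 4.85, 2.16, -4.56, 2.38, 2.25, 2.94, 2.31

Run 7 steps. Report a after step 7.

a_post = 21.6879

step 1: x_pred=0.1677  r=4.6823  x^+=1.5396  v^+=3.3171  a^+=9.6242
step 2: x_pred=4.0837  r=-1.9237  x^+=3.5201  v^+=5.8707  a^+=6.0603
step 3: x_pred=6.8618  r=-11.4218  x^+=3.5152  v^+=-2.4654  a^+=-15.0991
step 4: x_pred=0.7837  r=1.5963  x^+=1.2514  v^+=-7.8563  a^+=-12.1418
step 5: x_pred=-3.6471  r=5.8971  x^+=-1.9193  v^+=-7.6982  a^+=-1.2171
step 6: x_pred=-5.5892  r=8.5292  x^+=-3.0902  v^+=0.0486  a^+=14.5837
step 7: x_pred=-1.5248  r=3.8348  x^+=-0.4012  v^+=10.4919  a^+=21.6879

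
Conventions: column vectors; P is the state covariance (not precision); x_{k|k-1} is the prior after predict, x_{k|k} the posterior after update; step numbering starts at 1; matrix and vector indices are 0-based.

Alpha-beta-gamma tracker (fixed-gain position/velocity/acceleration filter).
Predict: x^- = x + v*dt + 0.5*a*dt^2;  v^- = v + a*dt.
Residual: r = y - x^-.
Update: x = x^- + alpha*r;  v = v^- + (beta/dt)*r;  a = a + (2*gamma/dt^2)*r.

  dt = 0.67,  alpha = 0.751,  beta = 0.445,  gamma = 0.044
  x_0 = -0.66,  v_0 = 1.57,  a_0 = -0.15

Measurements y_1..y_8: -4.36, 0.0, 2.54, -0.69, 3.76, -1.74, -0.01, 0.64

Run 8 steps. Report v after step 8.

v_post = -0.3656

step 1: x_pred=0.3582  r=-4.7182  x^+=-3.1852  v^+=-1.6643  a^+=-1.0749
step 2: x_pred=-4.5415  r=4.5415  x^+=-1.1308  v^+=0.6319  a^+=-0.1846
step 3: x_pred=-0.7489  r=3.2889  x^+=1.7211  v^+=2.6926  a^+=0.4601
step 4: x_pred=3.6284  r=-4.3184  x^+=0.3853  v^+=0.1327  a^+=-0.3865
step 5: x_pred=0.3874  r=3.3726  x^+=2.9202  v^+=2.1137  a^+=0.2747
step 6: x_pred=4.3981  r=-6.1381  x^+=-0.2116  v^+=-1.7790  a^+=-0.9286
step 7: x_pred=-1.6120  r=1.6020  x^+=-0.4089  v^+=-1.3372  a^+=-0.6146
step 8: x_pred=-1.4427  r=2.0827  x^+=0.1214  v^+=-0.3656  a^+=-0.2063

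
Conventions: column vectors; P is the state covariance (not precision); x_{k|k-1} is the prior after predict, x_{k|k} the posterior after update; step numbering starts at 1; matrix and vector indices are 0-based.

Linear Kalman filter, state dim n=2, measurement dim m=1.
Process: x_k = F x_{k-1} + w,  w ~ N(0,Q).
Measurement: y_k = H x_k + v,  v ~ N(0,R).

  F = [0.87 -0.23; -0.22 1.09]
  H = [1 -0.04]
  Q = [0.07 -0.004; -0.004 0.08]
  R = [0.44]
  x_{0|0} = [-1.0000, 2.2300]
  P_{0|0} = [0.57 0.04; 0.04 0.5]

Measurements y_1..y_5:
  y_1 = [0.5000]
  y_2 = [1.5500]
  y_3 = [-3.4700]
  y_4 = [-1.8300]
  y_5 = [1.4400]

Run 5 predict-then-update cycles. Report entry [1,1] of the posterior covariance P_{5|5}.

step 1: x^-=[-1.3829, 2.6507]  P^-=[0.5119 -0.1985; -0.1985 0.6825]  S=[0.9688]  K=[0.5365; -0.2331]  nu=[1.9889]  x^+=[-0.3158, 2.1872]  P^+=[0.2330 -0.0773; -0.0773 0.6298]
step 2: x^-=[-0.7778, 2.4535]  P^-=[0.3106 -0.2838; -0.2838 0.8767]  S=[0.7747]  K=[0.4156; -0.4115]  nu=[2.4259]  x^+=[0.2304, 1.4551]  P^+=[0.1768 -0.1513; -0.1513 0.7455]
step 3: x^-=[-0.1342, 1.5354]  P^-=[0.3038 -0.3758; -0.3758 1.0468]  S=[0.7755]  K=[0.4111; -0.5386]  nu=[-3.2744]  x^+=[-1.4803, 3.2989]  P^+=[0.1727 -0.2041; -0.2041 0.8218]
step 4: x^-=[-2.0467, 3.9215]  P^-=[0.3259 -0.4470; -0.4470 1.1627]  S=[0.8035]  K=[0.4278; -0.6142]  nu=[0.3735]  x^+=[-1.8868, 3.6921]  P^+=[0.1788 -0.2358; -0.2358 0.8596]
step 5: x^-=[-2.4907, 4.4395]  P^-=[0.3452 -0.4893; -0.4893 1.2230]  S=[0.8263]  K=[0.4415; -0.6514]  nu=[4.1083]  x^+=[-0.6771, 1.7635]  P^+=[0.1842 -0.2517; -0.2517 0.8725]

P_post[1,1] = 0.8725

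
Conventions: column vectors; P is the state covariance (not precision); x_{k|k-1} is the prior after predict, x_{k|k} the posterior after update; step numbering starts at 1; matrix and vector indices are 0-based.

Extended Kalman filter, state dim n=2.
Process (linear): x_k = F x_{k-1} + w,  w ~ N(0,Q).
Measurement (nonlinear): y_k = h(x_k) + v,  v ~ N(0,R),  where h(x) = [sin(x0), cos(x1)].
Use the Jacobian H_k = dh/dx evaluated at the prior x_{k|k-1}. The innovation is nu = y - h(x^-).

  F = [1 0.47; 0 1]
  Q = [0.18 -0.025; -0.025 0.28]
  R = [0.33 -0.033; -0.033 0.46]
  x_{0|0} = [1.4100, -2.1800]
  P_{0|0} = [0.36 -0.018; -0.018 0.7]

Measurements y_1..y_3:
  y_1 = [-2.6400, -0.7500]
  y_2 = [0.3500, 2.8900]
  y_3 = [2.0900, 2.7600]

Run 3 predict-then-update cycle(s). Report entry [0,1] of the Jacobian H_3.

H_jac[0,1] = 0.0000

step 1: x^-=[0.3854, -2.1800]  P^-=[0.6777 0.2860; 0.2860 0.9800]  H_jac=[0.9266 0.0000; 0.0000 0.8201]  S=[0.9119 0.1843; 0.1843 1.1191]  K=[0.6685 0.0995; 0.1505 0.6934]  nu=[-3.0159, -0.1778]  x^+=[-1.6486, -2.7570]  P^+=[0.2345 0.0289; 0.0289 0.3829]
step 2: x^-=[-2.9444, -2.7570]  P^-=[0.5263 0.1838; 0.1838 0.6629]  H_jac=[-0.9806 0.0000; 0.0000 0.3752]  S=[0.8361 -0.1006; -0.1006 0.5533]  K=[-0.6157 0.0127; -0.1651 0.4194]  nu=[0.5460, 3.8170]  x^+=[-3.2322, -1.2463]  P^+=[0.2076 0.0697; 0.0697 0.5288]
step 3: x^-=[-3.8179, -1.2463]  P^-=[0.5700 0.2932; 0.2932 0.8088]  H_jac=[-0.7799 0.0000; 0.0000 0.9478]  S=[0.6766 -0.2497; -0.2497 1.1866]  K=[-0.6185 0.1040; -0.1079 0.6233]  nu=[1.4641, 2.4411]  x^+=[-4.4695, 0.1174]  P^+=[0.2661 0.0720; 0.0720 0.3063]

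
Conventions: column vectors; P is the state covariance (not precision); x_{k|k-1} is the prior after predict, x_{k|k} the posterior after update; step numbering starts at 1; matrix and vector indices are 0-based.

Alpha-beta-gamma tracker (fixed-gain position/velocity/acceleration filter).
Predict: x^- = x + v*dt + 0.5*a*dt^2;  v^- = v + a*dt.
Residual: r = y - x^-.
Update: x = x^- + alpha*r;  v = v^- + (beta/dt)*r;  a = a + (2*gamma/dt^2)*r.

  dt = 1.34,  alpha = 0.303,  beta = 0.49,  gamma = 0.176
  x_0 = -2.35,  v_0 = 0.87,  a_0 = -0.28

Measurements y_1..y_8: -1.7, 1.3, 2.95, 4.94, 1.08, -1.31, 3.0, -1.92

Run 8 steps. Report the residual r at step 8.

resid = 6.5690

step 1: x_pred=-1.4356  r=-0.2644  x^+=-1.5157  v^+=0.3981  a^+=-0.3318
step 2: x_pred=-1.2802  r=2.5802  x^+=-0.4984  v^+=0.8969  a^+=0.1740
step 3: x_pred=0.8597  r=2.0903  x^+=1.4931  v^+=1.8944  a^+=0.5837
step 4: x_pred=4.5557  r=0.3843  x^+=4.6721  v^+=2.8172  a^+=0.6591
step 5: x_pred=9.0388  r=-7.9588  x^+=6.6273  v^+=0.7900  a^+=-0.9011
step 6: x_pred=6.8769  r=-8.1869  x^+=4.3962  v^+=-3.4112  a^+=-2.5060
step 7: x_pred=-2.4247  r=5.4247  x^+=-0.7810  v^+=-4.7856  a^+=-1.4426
step 8: x_pred=-8.4890  r=6.5690  x^+=-6.4986  v^+=-4.3167  a^+=-0.1549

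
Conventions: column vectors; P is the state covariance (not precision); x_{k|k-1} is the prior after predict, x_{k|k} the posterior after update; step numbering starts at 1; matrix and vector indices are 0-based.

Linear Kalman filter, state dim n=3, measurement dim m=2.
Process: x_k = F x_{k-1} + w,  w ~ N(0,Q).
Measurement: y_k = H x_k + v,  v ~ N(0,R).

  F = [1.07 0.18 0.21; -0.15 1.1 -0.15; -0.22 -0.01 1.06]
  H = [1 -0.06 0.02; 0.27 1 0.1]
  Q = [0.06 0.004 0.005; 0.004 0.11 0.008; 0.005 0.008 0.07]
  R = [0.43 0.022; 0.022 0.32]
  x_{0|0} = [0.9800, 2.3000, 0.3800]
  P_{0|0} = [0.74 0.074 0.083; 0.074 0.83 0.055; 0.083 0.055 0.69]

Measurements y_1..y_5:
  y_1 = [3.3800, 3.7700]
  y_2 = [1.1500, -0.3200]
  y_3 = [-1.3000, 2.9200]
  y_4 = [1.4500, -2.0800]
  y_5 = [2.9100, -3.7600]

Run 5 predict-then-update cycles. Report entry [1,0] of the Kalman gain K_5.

step 1: x^-=[1.5424, 2.3260, 0.1642]  P^-=[1.0345 0.1082 0.0799; 0.1082 1.1076 -0.0505; 0.0799 -0.0505 0.8416]  S=[1.4592 0.3507; 0.3507 1.5641]  K=[0.6816 0.1000; -0.1543 0.7582; 0.0633 0.0211]  nu=[1.9739, 1.0111]  x^+=[2.9889, 2.7881, 0.3105]  P^+=[0.2932 -0.0328 0.0064; -0.0328 0.2558 -0.0770; 0.0064 -0.0770 0.8342]
step 2: x^-=[3.7652, 2.5720, -0.3564]  P^-=[0.4252 -0.0733 0.1153; -0.0733 0.4814 -0.2006; 0.1153 -0.2006 1.0200]  S=[0.8712 0.0472; 0.0472 0.7691]  K=[0.4936 0.0386; -0.1535 0.5835; 0.1749 -0.0984]  nu=[-2.4537, -3.8729]  x^+=[2.4043, 0.6888, -0.4043]  P^+=[0.2099 -0.0380 0.0450; -0.0380 0.2074 -0.1385; 0.0450 -0.1385 0.9875]
step 3: x^-=[2.6117, 0.4577, -0.9644]  P^-=[0.3457 -0.1003 0.1997; -0.1003 0.4482 -0.3026; 0.1997 -0.3026 1.1716]  S=[0.7986 0.0090; 0.0090 0.7012]  K=[0.4453 0.0129; -0.1731 0.5596; 0.3043 -0.1915]  nu=[-3.8649, 1.8536]  x^+=[0.9144, 2.1640, -2.4956]  P^+=[0.1871 -0.0460 0.0940; -0.0460 0.2064 -0.1873; 0.0940 -0.1873 1.0729]
step 4: x^-=[0.8439, 2.6176, -2.8681]  P^-=[0.3386 -0.1281 0.2686; -0.1281 0.4693 -0.3781; 0.2686 -0.3781 1.2446]  S=[0.7978 -0.0152; -0.0152 0.6962]  K=[0.4407 -0.0044; -0.1945 0.5659; 0.3915 -0.2516]  nu=[0.8205, -4.6386]  x^+=[1.2261, -0.1670, -1.3800]  P^+=[0.1836 -0.0541 0.1285; -0.0541 0.2128 -0.2141; 0.1285 -0.2141 1.0752]
step 5: x^-=[0.9921, -0.1606, -1.7308]  P^-=[0.3452 -0.1478 0.3028; -0.1478 0.4902 -0.4124; 0.3028 -0.4124 1.2314]  S=[0.8083 -0.0310; -0.0310 0.7017]  K=[0.4450 -0.0150; -0.2074 0.5737; 0.4251 -0.2769]  nu=[1.9429, -3.6942]  x^+=[1.9119, -2.6830, 0.1180]  P^+=[0.1846 -0.0591 0.1430; -0.0591 0.2170 -0.2203; 0.1430 -0.2203 1.0242]

K[1,0] = -0.2074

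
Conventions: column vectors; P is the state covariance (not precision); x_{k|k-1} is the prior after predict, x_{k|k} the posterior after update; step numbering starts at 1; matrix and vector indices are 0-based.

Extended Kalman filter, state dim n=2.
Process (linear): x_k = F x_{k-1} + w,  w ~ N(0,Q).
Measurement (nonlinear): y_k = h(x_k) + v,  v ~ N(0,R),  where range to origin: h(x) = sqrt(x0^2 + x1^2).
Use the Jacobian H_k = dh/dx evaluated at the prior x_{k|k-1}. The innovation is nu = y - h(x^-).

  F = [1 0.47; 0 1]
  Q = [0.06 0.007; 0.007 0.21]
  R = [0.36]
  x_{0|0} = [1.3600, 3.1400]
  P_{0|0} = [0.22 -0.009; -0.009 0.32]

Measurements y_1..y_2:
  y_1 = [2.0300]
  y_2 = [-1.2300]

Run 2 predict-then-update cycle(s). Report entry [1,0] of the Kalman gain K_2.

step 1: x^-=[2.8358, 3.1400]  P^-=[0.3422 0.1484; 0.1484 0.5300]  H_jac=[0.6702 0.7421]  S=[0.9533]  K=[0.3561; 0.5170]  nu=[-2.2010]  x^+=[2.0519, 2.0022]  P^+=[0.2213 -0.0271; -0.0271 0.2752]
step 2: x^-=[2.9929, 2.0022]  P^-=[0.3166 0.1093; 0.1093 0.4852]  H_jac=[0.8312 0.5560]  S=[0.8297]  K=[0.3904; 0.4346]  nu=[-4.8309]  x^+=[1.1070, -0.0974]  P^+=[0.1902 -0.0315; -0.0315 0.3285]

K[1,0] = 0.4346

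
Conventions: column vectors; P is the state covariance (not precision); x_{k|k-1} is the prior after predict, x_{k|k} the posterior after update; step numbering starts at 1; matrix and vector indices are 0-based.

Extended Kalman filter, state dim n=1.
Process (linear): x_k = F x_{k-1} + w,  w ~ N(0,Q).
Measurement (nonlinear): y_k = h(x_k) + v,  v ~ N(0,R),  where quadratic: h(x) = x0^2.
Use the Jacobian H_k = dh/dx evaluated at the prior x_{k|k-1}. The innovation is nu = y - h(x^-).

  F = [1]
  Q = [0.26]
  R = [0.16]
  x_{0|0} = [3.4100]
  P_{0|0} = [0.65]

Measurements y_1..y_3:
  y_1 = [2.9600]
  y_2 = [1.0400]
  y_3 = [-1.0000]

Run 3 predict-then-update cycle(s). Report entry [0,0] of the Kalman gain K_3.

step 1: x^-=[3.4100]  P^-=[0.9100]  H_jac=[6.8200]  S=[42.4863]  K=[0.1461]  nu=[-8.6681]  x^+=[2.1438]  P^+=[0.0034]
step 2: x^-=[2.1438]  P^-=[0.2634]  H_jac=[4.2876]  S=[5.0027]  K=[0.2258]  nu=[-3.5559]  x^+=[1.3410]  P^+=[0.0084]
step 3: x^-=[1.3410]  P^-=[0.2684]  H_jac=[2.6820]  S=[2.0908]  K=[0.3443]  nu=[-2.7982]  x^+=[0.3775]  P^+=[0.0205]

K[0,0] = 0.3443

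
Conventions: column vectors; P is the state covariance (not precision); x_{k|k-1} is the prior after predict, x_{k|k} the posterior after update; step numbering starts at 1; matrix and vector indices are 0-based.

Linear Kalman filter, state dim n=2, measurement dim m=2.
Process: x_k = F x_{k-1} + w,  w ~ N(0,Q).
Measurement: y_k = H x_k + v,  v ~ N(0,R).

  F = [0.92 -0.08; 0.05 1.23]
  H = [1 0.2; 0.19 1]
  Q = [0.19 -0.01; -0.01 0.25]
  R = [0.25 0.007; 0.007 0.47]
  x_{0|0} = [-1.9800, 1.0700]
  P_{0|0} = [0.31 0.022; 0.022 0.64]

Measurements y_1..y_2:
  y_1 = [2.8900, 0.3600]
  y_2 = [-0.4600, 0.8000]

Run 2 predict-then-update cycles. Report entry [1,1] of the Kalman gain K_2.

K[1,1] = 0.6238

step 1: x^-=[-1.9072, 1.2171]  P^-=[0.4532 -0.0339; -0.0339 1.2217]  S=[0.7385 0.3023; 0.3023 1.6952]  K=[0.6385 -0.0831; -0.0091 0.7185]  nu=[4.5538, -0.4947]  x^+=[1.0415, 0.8200]  P^+=[0.1725 -0.0673; -0.0673 0.3504]
step 2: x^-=[0.8926, 1.0607]  P^-=[0.3482 -0.1125; -0.1125 0.7723]  S=[0.5841 0.1109; 0.1109 1.2122]  K=[0.5748 -0.0908; -0.0465 0.6238]  nu=[-1.5647, -0.4303]  x^+=[0.0322, 0.8651]  P^+=[0.1568 -0.0684; -0.0684 0.3059]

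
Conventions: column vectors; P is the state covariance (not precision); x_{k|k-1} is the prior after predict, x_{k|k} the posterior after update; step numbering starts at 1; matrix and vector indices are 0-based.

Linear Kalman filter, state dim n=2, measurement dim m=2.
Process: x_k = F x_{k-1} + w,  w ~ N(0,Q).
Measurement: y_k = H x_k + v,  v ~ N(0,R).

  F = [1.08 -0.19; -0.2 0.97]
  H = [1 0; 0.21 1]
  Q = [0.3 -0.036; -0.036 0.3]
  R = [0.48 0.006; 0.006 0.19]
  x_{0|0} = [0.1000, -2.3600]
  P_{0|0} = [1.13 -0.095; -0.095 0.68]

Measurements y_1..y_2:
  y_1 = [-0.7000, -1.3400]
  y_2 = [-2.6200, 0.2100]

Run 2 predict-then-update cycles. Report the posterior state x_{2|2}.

step 1: x^-=[0.5564, -2.3092]  P^-=[1.6816 -0.5085; -0.5085 1.0219]  S=[2.1616 -0.1494; -0.1494 1.0724]  K=[0.7754 -0.0369; -0.1780 0.8285]  nu=[-1.2564, 0.8524]  x^+=[-0.4492, -1.3794]  P^+=[0.3720 -0.0805; -0.0805 0.1732]
step 2: x^-=[-0.2231, -1.2482]  P^-=[0.7731 -0.2356; -0.2356 0.5091]  S=[1.2531 -0.0673; -0.0673 0.6342]  K=[0.6143 -0.0504; -0.1500 0.7088]  nu=[-2.3969, 1.5050]  x^+=[-1.7712, 0.1780]  P^+=[0.2945 -0.0677; -0.0677 0.1480]

x_post = [-1.7712, 0.1780]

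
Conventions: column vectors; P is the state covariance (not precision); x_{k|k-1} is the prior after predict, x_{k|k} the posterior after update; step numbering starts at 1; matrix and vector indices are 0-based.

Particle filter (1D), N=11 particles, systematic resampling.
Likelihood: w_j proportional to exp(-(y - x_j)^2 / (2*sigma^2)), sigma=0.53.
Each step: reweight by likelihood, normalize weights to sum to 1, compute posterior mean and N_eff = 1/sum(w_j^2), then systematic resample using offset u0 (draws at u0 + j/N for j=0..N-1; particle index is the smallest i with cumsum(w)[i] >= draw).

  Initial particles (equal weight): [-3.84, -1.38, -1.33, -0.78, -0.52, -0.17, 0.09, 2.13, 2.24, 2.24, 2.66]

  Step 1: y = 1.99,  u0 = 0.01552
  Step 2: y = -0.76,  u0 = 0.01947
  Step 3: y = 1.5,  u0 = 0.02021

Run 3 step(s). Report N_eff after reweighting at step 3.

step 1: w=[0.0000, 0.0000, 0.0000, 0.0000, 0.0000, 0.0001, 0.0005, 0.3011, 0.2790, 0.2790, 0.1403]  mean=2.2645  Neff=3.7587  idx=[7, 7, 7, 7, 8, 8, 8, 9, 9, 9, 10]
step 2: w=[0.1696, 0.1696, 0.1696, 0.1696, 0.0535, 0.0535, 0.0535, 0.0535, 0.0535, 0.0535, 0.0004]  mean=2.1656  Neff=7.5616  idx=[0, 0, 1, 1, 2, 2, 3, 3, 5, 6, 8]
step 3: w=[0.0971, 0.0971, 0.0971, 0.0971, 0.0971, 0.0971, 0.0971, 0.0971, 0.0743, 0.0743, 0.0743]  mean=2.1545  Neff=10.8638  idx=[0, 1, 2, 3, 3, 4, 5, 6, 7, 8, 10]

N_eff = 10.8638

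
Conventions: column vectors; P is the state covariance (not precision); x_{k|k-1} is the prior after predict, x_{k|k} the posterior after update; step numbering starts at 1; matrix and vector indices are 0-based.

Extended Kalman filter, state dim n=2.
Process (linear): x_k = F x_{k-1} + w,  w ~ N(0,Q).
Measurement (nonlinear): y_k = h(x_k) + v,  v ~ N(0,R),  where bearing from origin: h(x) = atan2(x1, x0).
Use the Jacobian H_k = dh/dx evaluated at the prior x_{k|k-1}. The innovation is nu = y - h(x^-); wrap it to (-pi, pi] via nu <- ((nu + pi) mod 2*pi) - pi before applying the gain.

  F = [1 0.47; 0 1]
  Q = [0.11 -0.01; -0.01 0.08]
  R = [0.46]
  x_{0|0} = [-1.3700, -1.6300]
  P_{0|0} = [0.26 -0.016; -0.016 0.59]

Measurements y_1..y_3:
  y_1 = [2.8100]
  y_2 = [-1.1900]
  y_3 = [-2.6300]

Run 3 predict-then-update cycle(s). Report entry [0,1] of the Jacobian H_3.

H_jac[0,1] = -0.2196

step 1: x^-=[-2.1361, -1.6300]  P^-=[0.4853 0.2513; 0.2513 0.6700]  H_jac=[0.2258 -0.2959]  S=[0.5098]  K=[0.0691; -0.2775]  nu=[-0.9834]  x^+=[-2.2040, -1.3571]  P^+=[0.4829 0.2611; 0.2611 0.6307]
step 2: x^-=[-2.8418, -1.3571]  P^-=[0.9776 0.5475; 0.5475 0.7107]  H_jac=[0.1368 -0.2865]  S=[0.4937]  K=[-0.0468; -0.2607]  nu=[1.5061]  x^+=[-2.9124, -1.7498]  P^+=[0.9765 0.5415; 0.5415 0.6772]
step 3: x^-=[-3.7348, -1.7498]  P^-=[1.7451 0.8498; 0.8498 0.7572]  H_jac=[0.1029 -0.2196]  S=[0.4766]  K=[-0.0148; -0.1654]  nu=[0.0735]  x^+=[-3.7358, -1.7619]  P^+=[1.7450 0.8486; 0.8486 0.7441]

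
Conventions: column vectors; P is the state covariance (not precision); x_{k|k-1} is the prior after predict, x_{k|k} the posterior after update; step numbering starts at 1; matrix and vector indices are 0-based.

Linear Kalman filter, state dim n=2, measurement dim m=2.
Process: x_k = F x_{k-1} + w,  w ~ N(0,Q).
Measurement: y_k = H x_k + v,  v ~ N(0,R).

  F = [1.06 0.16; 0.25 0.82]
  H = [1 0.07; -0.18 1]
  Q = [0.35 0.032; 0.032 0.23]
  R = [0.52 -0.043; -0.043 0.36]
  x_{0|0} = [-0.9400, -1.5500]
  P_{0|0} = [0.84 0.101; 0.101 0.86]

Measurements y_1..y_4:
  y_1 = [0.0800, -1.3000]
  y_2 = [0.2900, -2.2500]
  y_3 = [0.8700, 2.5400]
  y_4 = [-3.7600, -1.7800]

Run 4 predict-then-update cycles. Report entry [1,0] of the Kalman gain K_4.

K[1,0] = 0.1495

step 1: x^-=[-1.2444, -1.5060]  P^-=[1.3501 0.4593; 0.4593 0.9022]  S=[1.9388 0.2306; 0.2306 1.1406]  K=[0.7074 0.0466; 0.1885 0.6804]  nu=[1.4298, -0.0180]  x^+=[-0.2338, -1.2487]  P^+=[0.3622 0.0515; 0.0515 0.2461]
step 2: x^-=[-0.4476, -1.0824]  P^-=[0.7808 0.2071; 0.2071 0.4393]  S=[1.3319 0.0517; 0.0517 0.7500]  K=[0.5952 0.0477; 0.1582 0.5251]  nu=[0.8134, -1.2482]  x^+=[-0.0231, -1.6091]  P^+=[0.3042 0.0464; 0.0464 0.1906]
step 3: x^-=[-0.2819, -1.3252]  P^-=[0.7124 0.1798; 0.1798 0.3962]  S=[1.2595 0.0340; 0.0340 0.7145]  K=[0.5744 0.0448; 0.1512 0.5020]  nu=[1.2446, 3.8145]  x^+=[0.6039, 0.7777]  P^+=[0.2937 0.0443; 0.0443 0.1822]
step 4: x^-=[0.7646, 0.7887]  P^-=[0.6996 0.1740; 0.1740 0.3890]  S=[1.2459 0.0301; 0.0301 0.7090]  K=[0.5703 0.0436; 0.1495 0.4981]  nu=[-4.5798, -2.4310]  x^+=[-1.9531, -1.1068]  P^+=[0.2916 0.0437; 0.0437 0.1808]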